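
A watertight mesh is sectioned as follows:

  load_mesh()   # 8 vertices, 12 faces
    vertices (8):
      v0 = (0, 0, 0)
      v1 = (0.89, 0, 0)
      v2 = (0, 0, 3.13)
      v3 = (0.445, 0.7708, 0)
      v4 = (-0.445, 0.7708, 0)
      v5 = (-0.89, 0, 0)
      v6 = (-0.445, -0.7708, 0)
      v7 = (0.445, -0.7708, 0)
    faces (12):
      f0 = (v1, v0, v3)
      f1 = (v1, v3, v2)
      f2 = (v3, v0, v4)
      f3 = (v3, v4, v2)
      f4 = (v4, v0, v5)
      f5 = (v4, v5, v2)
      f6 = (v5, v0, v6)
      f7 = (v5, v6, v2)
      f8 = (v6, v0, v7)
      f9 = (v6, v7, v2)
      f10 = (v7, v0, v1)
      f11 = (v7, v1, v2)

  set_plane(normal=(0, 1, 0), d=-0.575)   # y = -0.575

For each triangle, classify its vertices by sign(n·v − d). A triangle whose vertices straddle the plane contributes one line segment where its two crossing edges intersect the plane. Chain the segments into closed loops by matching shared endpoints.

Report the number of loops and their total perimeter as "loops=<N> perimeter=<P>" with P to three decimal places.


loops=1 perimeter=3.433

Straddling triangles (6 of 12):
  (v5,v0,v6) [++-] → (-0.33196, -0.575, 0)–(-0.55804, -0.575, 0)  len=0.2261
  (v5,v6,v2) [+-+] → (-0.55804, -0.575, 0)–(-0.33196, -0.575, 0.795088)  len=0.8266
  (v6,v0,v7) [-+-] → (-0.33196, -0.575, 0)–(0.33196, -0.575, 0)  len=0.6639
  (v6,v7,v2) [--+] → (0.33196, -0.575, 0.795088)–(-0.33196, -0.575, 0.795088)  len=0.6639
  (v7,v0,v1) [-++] → (0.33196, -0.575, 0)–(0.55804, -0.575, 0)  len=0.2261
  (v7,v1,v2) [-++] → (0.55804, -0.575, 0)–(0.33196, -0.575, 0.795088)  len=0.8266

Chained into 1 loop(s):
  loop 1: 6 segments, perimeter = 3.4332
Total perimeter = 3.433


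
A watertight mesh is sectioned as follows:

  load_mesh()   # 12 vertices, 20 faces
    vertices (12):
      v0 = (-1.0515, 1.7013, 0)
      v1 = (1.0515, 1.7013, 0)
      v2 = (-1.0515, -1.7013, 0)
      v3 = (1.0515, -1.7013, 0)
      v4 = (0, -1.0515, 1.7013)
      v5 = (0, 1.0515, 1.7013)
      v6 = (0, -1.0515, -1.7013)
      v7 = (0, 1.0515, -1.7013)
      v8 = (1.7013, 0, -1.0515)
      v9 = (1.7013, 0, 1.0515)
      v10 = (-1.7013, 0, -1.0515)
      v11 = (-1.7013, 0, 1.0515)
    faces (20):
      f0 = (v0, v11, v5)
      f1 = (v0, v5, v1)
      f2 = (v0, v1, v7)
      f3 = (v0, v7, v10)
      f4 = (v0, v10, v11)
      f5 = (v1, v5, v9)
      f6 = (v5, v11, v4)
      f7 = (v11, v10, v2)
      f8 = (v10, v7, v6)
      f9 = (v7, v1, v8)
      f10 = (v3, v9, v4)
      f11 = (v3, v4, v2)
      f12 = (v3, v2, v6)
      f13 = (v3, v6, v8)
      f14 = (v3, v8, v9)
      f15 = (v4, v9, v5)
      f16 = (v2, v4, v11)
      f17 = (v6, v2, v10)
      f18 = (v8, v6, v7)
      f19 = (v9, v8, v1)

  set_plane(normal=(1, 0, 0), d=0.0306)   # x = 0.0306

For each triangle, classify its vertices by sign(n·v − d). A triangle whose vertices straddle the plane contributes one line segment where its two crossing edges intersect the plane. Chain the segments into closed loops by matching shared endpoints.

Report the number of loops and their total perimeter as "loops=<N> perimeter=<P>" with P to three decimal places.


Straddling triangles (10 of 20):
  (v0,v5,v1) [--+] → (0.0306, 1.07041, 1.65179)–(0.0306, 1.7013, 0)  len=1.7682
  (v0,v1,v7) [-+-] → (0.0306, 1.7013, 0)–(0.0306, 1.07041, -1.65179)  len=1.7682
  (v1,v5,v9) [+-+] → (0.0306, 1.07041, 1.65179)–(0.0306, 1.03259, 1.68961)  len=0.0535
  (v7,v1,v8) [-++] → (0.0306, 1.07041, -1.65179)–(0.0306, 1.03259, -1.68961)  len=0.0535
  (v3,v9,v4) [++-] → (0.0306, -1.03259, 1.68961)–(0.0306, -1.07041, 1.65179)  len=0.0535
  (v3,v4,v2) [+--] → (0.0306, -1.07041, 1.65179)–(0.0306, -1.7013, 0)  len=1.7682
  (v3,v2,v6) [+--] → (0.0306, -1.7013, 0)–(0.0306, -1.07041, -1.65179)  len=1.7682
  (v3,v6,v8) [+-+] → (0.0306, -1.07041, -1.65179)–(0.0306, -1.03259, -1.68961)  len=0.0535
  (v4,v9,v5) [-+-] → (0.0306, -1.03259, 1.68961)–(0.0306, 1.03259, 1.68961)  len=2.0652
  (v8,v6,v7) [+--] → (0.0306, -1.03259, -1.68961)–(0.0306, 1.03259, -1.68961)  len=2.0652

Chained into 1 loop(s):
  loop 1: 10 segments, perimeter = 11.4170
Total perimeter = 11.417

loops=1 perimeter=11.417


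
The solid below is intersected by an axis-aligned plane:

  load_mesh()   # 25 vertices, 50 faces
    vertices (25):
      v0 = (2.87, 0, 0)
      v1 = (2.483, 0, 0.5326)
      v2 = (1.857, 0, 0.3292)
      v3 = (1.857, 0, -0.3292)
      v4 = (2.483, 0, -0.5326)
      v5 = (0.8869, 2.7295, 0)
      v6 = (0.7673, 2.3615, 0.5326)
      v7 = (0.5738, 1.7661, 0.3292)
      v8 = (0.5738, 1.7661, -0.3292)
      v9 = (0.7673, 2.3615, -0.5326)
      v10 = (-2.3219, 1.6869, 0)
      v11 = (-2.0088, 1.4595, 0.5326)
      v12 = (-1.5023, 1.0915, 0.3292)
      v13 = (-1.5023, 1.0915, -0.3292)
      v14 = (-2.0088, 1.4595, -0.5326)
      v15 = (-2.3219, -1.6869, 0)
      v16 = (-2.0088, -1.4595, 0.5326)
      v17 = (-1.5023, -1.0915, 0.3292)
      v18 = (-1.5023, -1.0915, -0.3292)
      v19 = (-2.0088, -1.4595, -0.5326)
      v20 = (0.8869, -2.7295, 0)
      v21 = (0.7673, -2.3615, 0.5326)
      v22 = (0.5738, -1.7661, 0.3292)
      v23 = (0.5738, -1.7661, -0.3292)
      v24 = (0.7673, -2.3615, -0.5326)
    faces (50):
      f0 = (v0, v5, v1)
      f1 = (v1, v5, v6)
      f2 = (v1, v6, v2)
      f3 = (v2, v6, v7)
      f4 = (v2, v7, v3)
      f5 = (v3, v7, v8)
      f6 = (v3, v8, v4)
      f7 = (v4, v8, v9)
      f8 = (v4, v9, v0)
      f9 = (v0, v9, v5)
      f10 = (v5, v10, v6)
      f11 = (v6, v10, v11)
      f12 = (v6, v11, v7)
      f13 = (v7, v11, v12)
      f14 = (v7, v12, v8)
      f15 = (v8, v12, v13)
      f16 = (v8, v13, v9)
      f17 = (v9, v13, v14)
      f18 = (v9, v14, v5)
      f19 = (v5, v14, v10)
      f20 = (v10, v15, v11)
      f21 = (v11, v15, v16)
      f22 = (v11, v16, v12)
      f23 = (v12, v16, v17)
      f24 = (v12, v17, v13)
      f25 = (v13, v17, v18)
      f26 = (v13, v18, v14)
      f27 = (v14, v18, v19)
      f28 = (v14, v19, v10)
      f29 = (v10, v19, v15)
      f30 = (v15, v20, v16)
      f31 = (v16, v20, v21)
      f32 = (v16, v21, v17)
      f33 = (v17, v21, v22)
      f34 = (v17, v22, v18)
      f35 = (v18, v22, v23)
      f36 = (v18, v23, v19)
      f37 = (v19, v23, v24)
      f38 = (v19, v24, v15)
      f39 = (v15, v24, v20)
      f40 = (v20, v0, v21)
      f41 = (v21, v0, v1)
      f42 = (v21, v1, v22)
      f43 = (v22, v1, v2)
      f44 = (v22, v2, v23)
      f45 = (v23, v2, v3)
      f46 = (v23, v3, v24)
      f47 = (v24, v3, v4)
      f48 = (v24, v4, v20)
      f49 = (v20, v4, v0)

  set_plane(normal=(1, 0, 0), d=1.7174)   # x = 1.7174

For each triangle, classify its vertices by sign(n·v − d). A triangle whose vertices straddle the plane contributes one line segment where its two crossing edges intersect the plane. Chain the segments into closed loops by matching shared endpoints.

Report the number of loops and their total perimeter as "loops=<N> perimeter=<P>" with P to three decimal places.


loops=2 perimeter=7.871

Straddling triangles (20 of 50):
  (v0,v5,v1) [+-+] → (1.7174, 1.58642, 0)–(1.7174, 1.30926, 0.277128)  len=0.3919
  (v1,v5,v6) [+--] → (1.7174, 1.30926, 0.277128)–(1.7174, 1.05378, 0.5326)  len=0.3613
  (v1,v6,v2) [+-+] → (1.7174, 1.05378, 0.5326)–(1.7174, 0.302529, 0.355257)  len=0.7719
  (v2,v6,v7) [+--] → (1.7174, 0.302529, 0.355257)–(1.7174, 0.192135, 0.3292)  len=0.1134
  (v2,v7,v3) [+-+] → (1.7174, 0.192135, 0.3292)–(1.7174, 0.192135, -0.257572)  len=0.5868
  (v3,v7,v8) [+--] → (1.7174, 0.192135, -0.257572)–(1.7174, 0.192135, -0.3292)  len=0.0716
  (v3,v8,v4) [+-+] → (1.7174, 0.192135, -0.3292)–(1.7174, 0.708216, -0.451035)  len=0.5303
  (v4,v8,v9) [+--] → (1.7174, 0.708216, -0.451035)–(1.7174, 1.05378, -0.5326)  len=0.3551
  (v4,v9,v0) [+-+] → (1.7174, 1.05378, -0.5326)–(1.7174, 1.29446, -0.291946)  len=0.3404
  (v0,v9,v5) [+--] → (1.7174, 1.29446, -0.291946)–(1.7174, 1.58642, 0)  len=0.4129
  (v20,v0,v21) [-+-] → (1.7174, -1.58642, 0)–(1.7174, -1.29446, 0.291946)  len=0.4129
  (v21,v0,v1) [-++] → (1.7174, -1.29446, 0.291946)–(1.7174, -1.05378, 0.5326)  len=0.3404
  (v21,v1,v22) [-+-] → (1.7174, -1.05378, 0.5326)–(1.7174, -0.708216, 0.451035)  len=0.3551
  (v22,v1,v2) [-++] → (1.7174, -0.708216, 0.451035)–(1.7174, -0.192135, 0.3292)  len=0.5303
  (v22,v2,v23) [-+-] → (1.7174, -0.192135, 0.3292)–(1.7174, -0.192135, 0.257572)  len=0.0716
  (v23,v2,v3) [-++] → (1.7174, -0.192135, 0.257572)–(1.7174, -0.192135, -0.3292)  len=0.5868
  (v23,v3,v24) [-+-] → (1.7174, -0.192135, -0.3292)–(1.7174, -0.302529, -0.355257)  len=0.1134
  (v24,v3,v4) [-++] → (1.7174, -0.302529, -0.355257)–(1.7174, -1.05378, -0.5326)  len=0.7719
  (v24,v4,v20) [-+-] → (1.7174, -1.05378, -0.5326)–(1.7174, -1.30926, -0.277128)  len=0.3613
  (v20,v4,v0) [-++] → (1.7174, -1.30926, -0.277128)–(1.7174, -1.58642, 0)  len=0.3919

Chained into 2 loop(s):
  loop 1: 10 segments, perimeter = 3.9355
  loop 2: 10 segments, perimeter = 3.9355
Total perimeter = 7.871


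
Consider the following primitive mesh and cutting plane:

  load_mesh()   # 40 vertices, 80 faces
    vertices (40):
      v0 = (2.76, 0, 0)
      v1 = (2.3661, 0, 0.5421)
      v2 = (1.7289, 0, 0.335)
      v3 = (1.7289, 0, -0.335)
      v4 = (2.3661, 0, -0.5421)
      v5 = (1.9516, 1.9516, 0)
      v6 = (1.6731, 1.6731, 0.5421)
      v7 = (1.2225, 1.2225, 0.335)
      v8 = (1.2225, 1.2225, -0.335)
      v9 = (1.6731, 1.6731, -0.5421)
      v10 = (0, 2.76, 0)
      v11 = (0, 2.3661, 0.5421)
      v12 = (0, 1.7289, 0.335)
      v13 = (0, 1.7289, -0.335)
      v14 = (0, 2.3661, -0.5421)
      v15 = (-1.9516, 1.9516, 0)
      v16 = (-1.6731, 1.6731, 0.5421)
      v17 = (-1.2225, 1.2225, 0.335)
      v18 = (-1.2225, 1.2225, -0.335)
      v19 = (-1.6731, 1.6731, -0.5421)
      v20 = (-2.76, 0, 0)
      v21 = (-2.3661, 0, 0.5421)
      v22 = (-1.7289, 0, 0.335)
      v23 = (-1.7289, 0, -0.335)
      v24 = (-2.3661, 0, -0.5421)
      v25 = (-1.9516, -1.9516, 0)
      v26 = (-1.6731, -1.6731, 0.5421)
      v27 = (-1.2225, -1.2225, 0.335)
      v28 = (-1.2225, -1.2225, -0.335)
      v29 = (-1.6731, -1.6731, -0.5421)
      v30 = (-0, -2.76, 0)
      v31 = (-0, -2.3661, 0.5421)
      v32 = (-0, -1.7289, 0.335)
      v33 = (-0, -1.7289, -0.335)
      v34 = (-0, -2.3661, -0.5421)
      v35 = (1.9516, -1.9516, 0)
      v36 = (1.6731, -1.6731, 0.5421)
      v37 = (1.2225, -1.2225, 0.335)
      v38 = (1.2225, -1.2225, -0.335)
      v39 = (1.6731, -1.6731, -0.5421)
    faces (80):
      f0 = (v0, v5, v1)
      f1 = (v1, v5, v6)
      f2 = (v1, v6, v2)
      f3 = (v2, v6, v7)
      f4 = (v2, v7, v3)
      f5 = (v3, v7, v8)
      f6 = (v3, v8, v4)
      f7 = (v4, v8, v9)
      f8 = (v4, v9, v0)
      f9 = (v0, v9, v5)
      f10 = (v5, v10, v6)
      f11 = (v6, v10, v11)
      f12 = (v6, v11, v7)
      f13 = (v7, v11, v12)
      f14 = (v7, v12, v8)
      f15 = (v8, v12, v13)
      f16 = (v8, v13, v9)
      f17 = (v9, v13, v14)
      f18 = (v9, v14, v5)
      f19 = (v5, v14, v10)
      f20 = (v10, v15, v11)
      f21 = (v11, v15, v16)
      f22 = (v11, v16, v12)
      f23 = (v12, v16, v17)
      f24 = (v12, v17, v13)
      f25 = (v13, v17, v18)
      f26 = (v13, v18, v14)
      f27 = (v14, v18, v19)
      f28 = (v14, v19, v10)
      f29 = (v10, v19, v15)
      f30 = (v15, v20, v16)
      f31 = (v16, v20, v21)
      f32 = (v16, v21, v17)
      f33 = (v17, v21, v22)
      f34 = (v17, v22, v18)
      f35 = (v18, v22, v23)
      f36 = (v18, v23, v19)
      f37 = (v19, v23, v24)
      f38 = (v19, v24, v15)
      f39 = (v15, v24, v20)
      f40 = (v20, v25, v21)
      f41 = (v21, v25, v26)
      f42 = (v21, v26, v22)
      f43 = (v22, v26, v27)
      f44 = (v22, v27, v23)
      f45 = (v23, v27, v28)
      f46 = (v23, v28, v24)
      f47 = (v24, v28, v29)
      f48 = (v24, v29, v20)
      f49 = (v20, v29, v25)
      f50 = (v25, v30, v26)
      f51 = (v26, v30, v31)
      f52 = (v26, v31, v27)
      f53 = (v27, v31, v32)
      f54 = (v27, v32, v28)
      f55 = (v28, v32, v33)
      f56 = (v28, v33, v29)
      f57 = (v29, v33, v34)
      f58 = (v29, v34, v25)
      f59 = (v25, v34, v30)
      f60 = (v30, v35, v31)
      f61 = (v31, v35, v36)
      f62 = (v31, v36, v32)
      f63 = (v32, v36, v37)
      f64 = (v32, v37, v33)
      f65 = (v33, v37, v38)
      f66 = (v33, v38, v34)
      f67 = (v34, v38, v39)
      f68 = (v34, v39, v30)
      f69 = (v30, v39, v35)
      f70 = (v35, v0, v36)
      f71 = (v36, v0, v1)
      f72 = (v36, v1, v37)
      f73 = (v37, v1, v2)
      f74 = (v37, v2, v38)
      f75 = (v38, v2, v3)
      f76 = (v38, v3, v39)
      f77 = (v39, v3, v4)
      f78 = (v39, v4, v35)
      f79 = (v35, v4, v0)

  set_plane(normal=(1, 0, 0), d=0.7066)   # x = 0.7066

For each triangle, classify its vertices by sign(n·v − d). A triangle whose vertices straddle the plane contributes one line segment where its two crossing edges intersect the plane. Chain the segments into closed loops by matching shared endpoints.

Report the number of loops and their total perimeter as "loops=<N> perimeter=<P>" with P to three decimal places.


Straddling triangles (20 of 80):
  (v5,v10,v6) [+-+] → (0.7066, 2.46731, 0)–(0.7066, 2.30097, 0.228945)  len=0.2830
  (v6,v10,v11) [+--] → (0.7066, 2.30097, 0.228945)–(0.7066, 2.07343, 0.5421)  len=0.3871
  (v6,v11,v7) [+-+] → (0.7066, 2.07343, 0.5421)–(0.7066, 1.7051, 0.422397)  len=0.3873
  (v7,v11,v12) [+--] → (0.7066, 1.7051, 0.422397)–(0.7066, 1.4362, 0.335)  len=0.2827
  (v7,v12,v8) [+-+] → (0.7066, 1.4362, 0.335)–(0.7066, 1.4362, -0.0522573)  len=0.3873
  (v8,v12,v13) [+--] → (0.7066, 1.4362, -0.0522573)–(0.7066, 1.4362, -0.335)  len=0.2827
  (v8,v13,v9) [+-+] → (0.7066, 1.4362, -0.335)–(0.7066, 1.70533, -0.422465)  len=0.2830
  (v9,v13,v14) [+--] → (0.7066, 1.70533, -0.422465)–(0.7066, 2.07343, -0.5421)  len=0.3870
  (v9,v14,v5) [+-+] → (0.7066, 2.07343, -0.5421)–(0.7066, 2.21603, -0.345826)  len=0.2426
  (v5,v14,v10) [+--] → (0.7066, 2.21603, -0.345826)–(0.7066, 2.46731, 0)  len=0.4275
  (v30,v35,v31) [-+-] → (0.7066, -2.46731, 0)–(0.7066, -2.21603, 0.345826)  len=0.4275
  (v31,v35,v36) [-++] → (0.7066, -2.21603, 0.345826)–(0.7066, -2.07343, 0.5421)  len=0.2426
  (v31,v36,v32) [-+-] → (0.7066, -2.07343, 0.5421)–(0.7066, -1.70533, 0.422465)  len=0.3870
  (v32,v36,v37) [-++] → (0.7066, -1.70533, 0.422465)–(0.7066, -1.4362, 0.335)  len=0.2830
  (v32,v37,v33) [-+-] → (0.7066, -1.4362, 0.335)–(0.7066, -1.4362, 0.0522573)  len=0.2827
  (v33,v37,v38) [-++] → (0.7066, -1.4362, 0.0522573)–(0.7066, -1.4362, -0.335)  len=0.3873
  (v33,v38,v34) [-+-] → (0.7066, -1.4362, -0.335)–(0.7066, -1.7051, -0.422397)  len=0.2827
  (v34,v38,v39) [-++] → (0.7066, -1.7051, -0.422397)–(0.7066, -2.07343, -0.5421)  len=0.3873
  (v34,v39,v30) [-+-] → (0.7066, -2.07343, -0.5421)–(0.7066, -2.30097, -0.228945)  len=0.3871
  (v30,v39,v35) [-++] → (0.7066, -2.30097, -0.228945)–(0.7066, -2.46731, 0)  len=0.2830

Chained into 2 loop(s):
  loop 1: 10 segments, perimeter = 3.3502
  loop 2: 10 segments, perimeter = 3.3502
Total perimeter = 6.700

loops=2 perimeter=6.700


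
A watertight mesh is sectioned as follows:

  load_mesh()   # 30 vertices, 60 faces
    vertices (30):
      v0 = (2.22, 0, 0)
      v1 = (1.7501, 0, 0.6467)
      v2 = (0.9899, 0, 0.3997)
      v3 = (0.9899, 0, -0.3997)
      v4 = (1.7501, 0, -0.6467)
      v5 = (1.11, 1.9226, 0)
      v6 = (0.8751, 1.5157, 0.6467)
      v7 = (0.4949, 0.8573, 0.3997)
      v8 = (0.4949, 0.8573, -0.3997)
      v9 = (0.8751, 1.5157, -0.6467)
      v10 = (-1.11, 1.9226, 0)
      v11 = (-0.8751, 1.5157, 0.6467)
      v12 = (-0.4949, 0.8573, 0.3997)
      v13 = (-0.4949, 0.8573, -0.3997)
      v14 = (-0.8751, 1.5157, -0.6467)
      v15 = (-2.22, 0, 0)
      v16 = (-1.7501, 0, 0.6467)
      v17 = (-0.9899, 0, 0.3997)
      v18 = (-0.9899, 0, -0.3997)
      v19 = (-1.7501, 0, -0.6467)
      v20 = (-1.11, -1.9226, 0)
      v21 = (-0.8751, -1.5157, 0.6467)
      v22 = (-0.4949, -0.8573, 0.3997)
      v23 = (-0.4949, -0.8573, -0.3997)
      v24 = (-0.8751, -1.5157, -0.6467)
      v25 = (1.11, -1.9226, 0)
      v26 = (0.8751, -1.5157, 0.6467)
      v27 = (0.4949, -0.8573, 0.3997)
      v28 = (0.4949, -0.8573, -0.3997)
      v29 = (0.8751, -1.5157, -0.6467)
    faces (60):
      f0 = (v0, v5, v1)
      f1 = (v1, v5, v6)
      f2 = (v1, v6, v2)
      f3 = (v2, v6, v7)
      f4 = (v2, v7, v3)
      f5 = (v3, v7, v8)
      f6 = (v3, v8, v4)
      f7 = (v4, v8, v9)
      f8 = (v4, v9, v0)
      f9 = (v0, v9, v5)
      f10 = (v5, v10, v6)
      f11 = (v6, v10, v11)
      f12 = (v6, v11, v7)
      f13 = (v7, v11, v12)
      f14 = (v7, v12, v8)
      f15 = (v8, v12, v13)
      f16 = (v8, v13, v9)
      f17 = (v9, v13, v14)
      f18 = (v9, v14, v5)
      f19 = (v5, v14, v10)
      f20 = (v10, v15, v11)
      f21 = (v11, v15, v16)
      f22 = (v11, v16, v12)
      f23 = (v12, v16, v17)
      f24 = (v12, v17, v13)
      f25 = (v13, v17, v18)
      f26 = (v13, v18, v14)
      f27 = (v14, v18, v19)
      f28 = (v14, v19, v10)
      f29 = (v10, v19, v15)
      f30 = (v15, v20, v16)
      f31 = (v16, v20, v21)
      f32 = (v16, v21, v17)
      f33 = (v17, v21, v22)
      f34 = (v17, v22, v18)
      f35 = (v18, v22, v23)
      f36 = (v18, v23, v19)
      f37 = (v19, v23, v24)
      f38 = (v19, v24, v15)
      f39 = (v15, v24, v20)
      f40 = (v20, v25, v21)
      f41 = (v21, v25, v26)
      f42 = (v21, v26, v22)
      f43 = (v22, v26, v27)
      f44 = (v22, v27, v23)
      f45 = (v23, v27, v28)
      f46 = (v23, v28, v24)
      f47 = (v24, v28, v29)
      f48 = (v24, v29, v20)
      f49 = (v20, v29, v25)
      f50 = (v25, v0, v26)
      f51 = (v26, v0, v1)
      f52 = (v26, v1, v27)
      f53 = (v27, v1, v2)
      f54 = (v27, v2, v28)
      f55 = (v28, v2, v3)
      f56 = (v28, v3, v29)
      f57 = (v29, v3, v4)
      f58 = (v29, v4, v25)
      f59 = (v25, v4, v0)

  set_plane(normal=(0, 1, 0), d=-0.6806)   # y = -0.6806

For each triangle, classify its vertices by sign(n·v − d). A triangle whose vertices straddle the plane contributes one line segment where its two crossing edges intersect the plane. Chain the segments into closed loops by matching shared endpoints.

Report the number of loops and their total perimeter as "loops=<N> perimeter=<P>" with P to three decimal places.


Straddling triangles (20 of 60):
  (v15,v20,v16) [+-+] → (-1.82706, -0.6806, 0)–(-1.5235, -0.6806, 0.417768)  len=0.5164
  (v16,v20,v21) [+--] → (-1.5235, -0.6806, 0.417768)–(-1.3572, -0.6806, 0.6467)  len=0.2830
  (v16,v21,v17) [+-+] → (-1.3572, -0.6806, 0.6467)–(-0.938351, -0.6806, 0.510611)  len=0.4404
  (v17,v21,v22) [+--] → (-0.938351, -0.6806, 0.510611)–(-0.596926, -0.6806, 0.3997)  len=0.3590
  (v17,v22,v18) [+-+] → (-0.596926, -0.6806, 0.3997)–(-0.596926, -0.6806, 0.234934)  len=0.1648
  (v18,v22,v23) [+--] → (-0.596926, -0.6806, 0.234934)–(-0.596926, -0.6806, -0.3997)  len=0.6346
  (v18,v23,v19) [+-+] → (-0.596926, -0.6806, -0.3997)–(-0.753612, -0.6806, -0.45061)  len=0.1647
  (v19,v23,v24) [+--] → (-0.753612, -0.6806, -0.45061)–(-1.3572, -0.6806, -0.6467)  len=0.6346
  (v19,v24,v15) [+-+] → (-1.3572, -0.6806, -0.6467)–(-1.61609, -0.6806, -0.29039)  len=0.4404
  (v15,v24,v20) [+--] → (-1.61609, -0.6806, -0.29039)–(-1.82706, -0.6806, 0)  len=0.3589
  (v25,v0,v26) [-+-] → (1.82706, -0.6806, 0)–(1.61609, -0.6806, 0.29039)  len=0.3589
  (v26,v0,v1) [-++] → (1.61609, -0.6806, 0.29039)–(1.3572, -0.6806, 0.6467)  len=0.4404
  (v26,v1,v27) [-+-] → (1.3572, -0.6806, 0.6467)–(0.753612, -0.6806, 0.45061)  len=0.6346
  (v27,v1,v2) [-++] → (0.753612, -0.6806, 0.45061)–(0.596926, -0.6806, 0.3997)  len=0.1647
  (v27,v2,v28) [-+-] → (0.596926, -0.6806, 0.3997)–(0.596926, -0.6806, -0.234934)  len=0.6346
  (v28,v2,v3) [-++] → (0.596926, -0.6806, -0.234934)–(0.596926, -0.6806, -0.3997)  len=0.1648
  (v28,v3,v29) [-+-] → (0.596926, -0.6806, -0.3997)–(0.938351, -0.6806, -0.510611)  len=0.3590
  (v29,v3,v4) [-++] → (0.938351, -0.6806, -0.510611)–(1.3572, -0.6806, -0.6467)  len=0.4404
  (v29,v4,v25) [-+-] → (1.3572, -0.6806, -0.6467)–(1.5235, -0.6806, -0.417768)  len=0.2830
  (v25,v4,v0) [-++] → (1.5235, -0.6806, -0.417768)–(1.82706, -0.6806, 0)  len=0.5164

Chained into 2 loop(s):
  loop 1: 10 segments, perimeter = 3.9969
  loop 2: 10 segments, perimeter = 3.9969
Total perimeter = 7.994

loops=2 perimeter=7.994


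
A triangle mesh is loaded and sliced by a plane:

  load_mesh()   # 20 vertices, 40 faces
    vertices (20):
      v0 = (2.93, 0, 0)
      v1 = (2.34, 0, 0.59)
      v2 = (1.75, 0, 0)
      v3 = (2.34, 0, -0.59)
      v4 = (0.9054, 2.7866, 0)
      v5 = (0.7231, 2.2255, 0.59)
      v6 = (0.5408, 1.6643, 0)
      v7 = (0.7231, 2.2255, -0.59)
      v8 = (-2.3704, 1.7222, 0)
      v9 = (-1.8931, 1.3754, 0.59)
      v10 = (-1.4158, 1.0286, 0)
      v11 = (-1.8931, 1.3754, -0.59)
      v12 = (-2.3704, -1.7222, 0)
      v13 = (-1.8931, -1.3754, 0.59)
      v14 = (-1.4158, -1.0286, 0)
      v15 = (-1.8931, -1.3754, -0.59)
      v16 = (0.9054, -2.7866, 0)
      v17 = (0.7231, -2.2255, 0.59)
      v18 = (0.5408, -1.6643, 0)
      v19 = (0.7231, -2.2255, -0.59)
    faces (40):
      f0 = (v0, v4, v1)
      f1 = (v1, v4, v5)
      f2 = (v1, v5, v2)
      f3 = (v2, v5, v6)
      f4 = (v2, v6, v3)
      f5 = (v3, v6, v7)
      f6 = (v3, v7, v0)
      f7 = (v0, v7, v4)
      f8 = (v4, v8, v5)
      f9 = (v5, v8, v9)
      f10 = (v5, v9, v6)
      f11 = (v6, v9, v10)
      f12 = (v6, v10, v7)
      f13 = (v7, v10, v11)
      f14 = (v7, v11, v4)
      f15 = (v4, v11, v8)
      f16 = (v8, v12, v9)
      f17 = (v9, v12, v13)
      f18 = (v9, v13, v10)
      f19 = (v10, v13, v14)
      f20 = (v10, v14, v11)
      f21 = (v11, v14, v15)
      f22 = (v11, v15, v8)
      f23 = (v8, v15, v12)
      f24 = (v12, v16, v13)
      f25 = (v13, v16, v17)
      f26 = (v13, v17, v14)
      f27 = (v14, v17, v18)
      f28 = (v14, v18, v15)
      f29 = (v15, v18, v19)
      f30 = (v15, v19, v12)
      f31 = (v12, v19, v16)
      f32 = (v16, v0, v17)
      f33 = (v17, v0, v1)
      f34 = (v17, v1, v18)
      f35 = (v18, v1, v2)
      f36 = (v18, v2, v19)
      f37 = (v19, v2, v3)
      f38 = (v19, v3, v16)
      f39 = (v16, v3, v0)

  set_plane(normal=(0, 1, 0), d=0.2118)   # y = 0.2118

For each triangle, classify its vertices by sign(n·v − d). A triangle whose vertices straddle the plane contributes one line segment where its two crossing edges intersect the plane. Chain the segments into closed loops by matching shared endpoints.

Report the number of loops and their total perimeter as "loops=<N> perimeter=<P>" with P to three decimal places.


loops=2 perimeter=6.373

Straddling triangles (16 of 40):
  (v0,v4,v1) [-+-] → (2.77612, 0.2118, 0)–(2.23096, 0.2118, 0.545156)  len=0.7710
  (v1,v4,v5) [-++] → (2.23096, 0.2118, 0.545156)–(2.18612, 0.2118, 0.59)  len=0.0634
  (v1,v5,v2) [-+-] → (2.18612, 0.2118, 0.59)–(1.65227, 0.2118, 0.0561501)  len=0.7550
  (v2,v5,v6) [-++] → (1.65227, 0.2118, 0.0561501)–(1.59612, 0.2118, 0)  len=0.0794
  (v2,v6,v3) [-+-] → (1.59612, 0.2118, 0)–(2.11103, 0.2118, -0.514916)  len=0.7282
  (v3,v6,v7) [-++] → (2.11103, 0.2118, -0.514916)–(2.18612, 0.2118, -0.59)  len=0.1062
  (v3,v7,v0) [-+-] → (2.18612, 0.2118, -0.59)–(2.71997, 0.2118, -0.0561501)  len=0.7550
  (v0,v7,v4) [-++] → (2.71997, 0.2118, -0.0561501)–(2.77612, 0.2118, 0)  len=0.0794
  (v8,v12,v9) [+-+] → (-2.3704, 0.2118, 0)–(-2.0724, 0.2118, 0.368369)  len=0.4738
  (v9,v12,v13) [+--] → (-2.0724, 0.2118, 0.368369)–(-1.8931, 0.2118, 0.59)  len=0.2851
  (v9,v13,v10) [+-+] → (-1.8931, 0.2118, 0.59)–(-1.57797, 0.2118, 0.200463)  len=0.5010
  (v10,v13,v14) [+--] → (-1.57797, 0.2118, 0.200463)–(-1.4158, 0.2118, 0)  len=0.2578
  (v10,v14,v11) [+-+] → (-1.4158, 0.2118, 0)–(-1.66207, 0.2118, -0.304424)  len=0.3916
  (v11,v14,v15) [+--] → (-1.66207, 0.2118, -0.304424)–(-1.8931, 0.2118, -0.59)  len=0.3673
  (v11,v15,v8) [+-+] → (-1.8931, 0.2118, -0.59)–(-2.13767, 0.2118, -0.287686)  len=0.3889
  (v8,v15,v12) [+--] → (-2.13767, 0.2118, -0.287686)–(-2.3704, 0.2118, 0)  len=0.3700

Chained into 2 loop(s):
  loop 1: 8 segments, perimeter = 3.3375
  loop 2: 8 segments, perimeter = 3.0356
Total perimeter = 6.373


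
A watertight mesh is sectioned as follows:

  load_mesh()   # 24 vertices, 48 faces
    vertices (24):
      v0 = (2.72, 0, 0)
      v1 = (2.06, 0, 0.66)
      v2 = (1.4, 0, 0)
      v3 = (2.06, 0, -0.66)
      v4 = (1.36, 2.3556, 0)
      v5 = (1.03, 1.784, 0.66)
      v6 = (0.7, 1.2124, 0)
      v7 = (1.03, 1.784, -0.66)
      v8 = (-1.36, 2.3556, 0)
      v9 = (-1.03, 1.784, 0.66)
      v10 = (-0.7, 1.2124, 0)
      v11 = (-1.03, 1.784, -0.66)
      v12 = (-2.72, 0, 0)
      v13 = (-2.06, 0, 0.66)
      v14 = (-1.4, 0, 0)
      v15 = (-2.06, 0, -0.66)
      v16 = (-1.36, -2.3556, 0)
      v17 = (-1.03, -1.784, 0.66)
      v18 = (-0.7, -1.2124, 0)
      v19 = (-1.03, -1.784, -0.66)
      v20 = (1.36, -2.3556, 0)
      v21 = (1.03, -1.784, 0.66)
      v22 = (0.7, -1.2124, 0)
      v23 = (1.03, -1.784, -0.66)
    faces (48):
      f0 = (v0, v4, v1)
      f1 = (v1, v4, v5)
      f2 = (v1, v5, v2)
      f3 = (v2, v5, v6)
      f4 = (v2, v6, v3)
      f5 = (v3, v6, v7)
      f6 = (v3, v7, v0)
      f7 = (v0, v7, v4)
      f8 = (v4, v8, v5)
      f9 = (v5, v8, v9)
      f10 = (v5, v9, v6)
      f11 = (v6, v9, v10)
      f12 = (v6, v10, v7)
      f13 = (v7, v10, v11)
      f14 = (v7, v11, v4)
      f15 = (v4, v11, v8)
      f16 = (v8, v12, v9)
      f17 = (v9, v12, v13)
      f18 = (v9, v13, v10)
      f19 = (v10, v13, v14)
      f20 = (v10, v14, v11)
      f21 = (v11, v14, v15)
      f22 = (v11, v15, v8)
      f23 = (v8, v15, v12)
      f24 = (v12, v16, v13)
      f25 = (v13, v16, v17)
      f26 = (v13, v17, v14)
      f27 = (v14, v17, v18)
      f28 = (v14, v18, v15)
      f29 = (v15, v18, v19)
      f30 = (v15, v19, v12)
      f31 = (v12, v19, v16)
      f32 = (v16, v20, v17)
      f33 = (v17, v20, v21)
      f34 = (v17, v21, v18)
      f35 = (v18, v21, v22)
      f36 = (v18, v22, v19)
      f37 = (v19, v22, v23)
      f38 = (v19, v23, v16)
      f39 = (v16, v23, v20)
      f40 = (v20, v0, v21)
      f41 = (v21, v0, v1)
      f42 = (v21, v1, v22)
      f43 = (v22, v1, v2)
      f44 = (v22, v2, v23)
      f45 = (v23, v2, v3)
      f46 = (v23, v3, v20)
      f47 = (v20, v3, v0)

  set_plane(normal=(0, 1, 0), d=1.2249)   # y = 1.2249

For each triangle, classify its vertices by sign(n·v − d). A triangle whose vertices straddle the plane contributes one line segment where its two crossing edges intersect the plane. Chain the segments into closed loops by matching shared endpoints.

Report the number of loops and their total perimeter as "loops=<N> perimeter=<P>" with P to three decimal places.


Straddling triangles (18 of 48):
  (v0,v4,v1) [-+-] → (2.01281, 1.2249, 0)–(1.696, 1.2249, 0.316803)  len=0.4480
  (v1,v4,v5) [-++] → (1.696, 1.2249, 0.316803)–(1.3528, 1.2249, 0.66)  len=0.4854
  (v1,v5,v2) [-+-] → (1.3528, 1.2249, 0.66)–(1.14596, 1.2249, 0.453158)  len=0.2925
  (v2,v5,v6) [-+-] → (1.14596, 1.2249, 0.453158)–(0.707217, 1.2249, 0.0144332)  len=0.6205
  (v3,v6,v7) [--+] → (0.707217, 1.2249, -0.0144332)–(1.3528, 1.2249, -0.66)  len=0.9130
  (v3,v7,v0) [-+-] → (1.3528, 1.2249, -0.66)–(1.55964, 1.2249, -0.453158)  len=0.2925
  (v0,v7,v4) [-++] → (1.55964, 1.2249, -0.453158)–(2.01281, 1.2249, 0)  len=0.6409
  (v5,v9,v6) [++-] → (0.662168, 1.2249, 0.0144332)–(0.707217, 1.2249, 0.0144332)  len=0.0450
  (v6,v9,v10) [-+-] → (0.662168, 1.2249, 0.0144332)–(-0.707217, 1.2249, 0.0144332)  len=1.3694
  (v6,v10,v7) [--+] → (-0.662168, 1.2249, -0.0144332)–(0.707217, 1.2249, -0.0144332)  len=1.3694
  (v7,v10,v11) [+-+] → (-0.662168, 1.2249, -0.0144332)–(-0.707217, 1.2249, -0.0144332)  len=0.0450
  (v8,v12,v9) [+-+] → (-2.01281, 1.2249, 0)–(-1.55964, 1.2249, 0.453158)  len=0.6409
  (v9,v12,v13) [+--] → (-1.55964, 1.2249, 0.453158)–(-1.3528, 1.2249, 0.66)  len=0.2925
  (v9,v13,v10) [+--] → (-1.3528, 1.2249, 0.66)–(-0.707217, 1.2249, 0.0144332)  len=0.9130
  (v10,v14,v11) [--+] → (-1.14596, 1.2249, -0.453158)–(-0.707217, 1.2249, -0.0144332)  len=0.6205
  (v11,v14,v15) [+--] → (-1.14596, 1.2249, -0.453158)–(-1.3528, 1.2249, -0.66)  len=0.2925
  (v11,v15,v8) [+-+] → (-1.3528, 1.2249, -0.66)–(-1.696, 1.2249, -0.316803)  len=0.4854
  (v8,v15,v12) [+--] → (-1.696, 1.2249, -0.316803)–(-2.01281, 1.2249, 0)  len=0.4480

Chained into 1 loop(s):
  loop 1: 18 segments, perimeter = 10.2143
Total perimeter = 10.214

loops=1 perimeter=10.214


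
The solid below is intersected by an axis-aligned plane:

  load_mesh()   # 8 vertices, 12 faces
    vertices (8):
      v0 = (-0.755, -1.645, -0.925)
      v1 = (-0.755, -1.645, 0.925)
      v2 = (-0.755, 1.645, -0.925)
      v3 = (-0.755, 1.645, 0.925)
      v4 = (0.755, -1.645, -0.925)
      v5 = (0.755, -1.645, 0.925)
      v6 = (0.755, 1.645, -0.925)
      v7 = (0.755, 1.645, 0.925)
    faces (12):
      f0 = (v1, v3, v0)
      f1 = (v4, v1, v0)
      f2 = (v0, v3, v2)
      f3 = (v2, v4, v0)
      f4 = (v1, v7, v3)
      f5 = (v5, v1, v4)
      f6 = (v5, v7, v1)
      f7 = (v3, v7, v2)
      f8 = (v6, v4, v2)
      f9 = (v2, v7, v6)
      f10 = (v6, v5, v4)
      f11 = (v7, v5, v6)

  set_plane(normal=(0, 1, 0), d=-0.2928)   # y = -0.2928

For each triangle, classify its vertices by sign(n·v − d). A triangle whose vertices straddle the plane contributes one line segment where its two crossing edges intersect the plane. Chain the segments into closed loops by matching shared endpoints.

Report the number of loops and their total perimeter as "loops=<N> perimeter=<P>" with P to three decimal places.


Straddling triangles (8 of 12):
  (v1,v3,v0) [-+-] → (-0.755, -0.2928, 0.925)–(-0.755, -0.2928, -0.164644)  len=1.0896
  (v0,v3,v2) [-++] → (-0.755, -0.2928, -0.164644)–(-0.755, -0.2928, -0.925)  len=0.7604
  (v2,v4,v0) [+--] → (0.134385, -0.2928, -0.925)–(-0.755, -0.2928, -0.925)  len=0.8894
  (v1,v7,v3) [-++] → (-0.134385, -0.2928, 0.925)–(-0.755, -0.2928, 0.925)  len=0.6206
  (v5,v7,v1) [-+-] → (0.755, -0.2928, 0.925)–(-0.134385, -0.2928, 0.925)  len=0.8894
  (v6,v4,v2) [+-+] → (0.755, -0.2928, -0.925)–(0.134385, -0.2928, -0.925)  len=0.6206
  (v6,v5,v4) [+--] → (0.755, -0.2928, 0.164644)–(0.755, -0.2928, -0.925)  len=1.0896
  (v7,v5,v6) [+-+] → (0.755, -0.2928, 0.925)–(0.755, -0.2928, 0.164644)  len=0.7604

Chained into 1 loop(s):
  loop 1: 8 segments, perimeter = 6.7200
Total perimeter = 6.720

loops=1 perimeter=6.720


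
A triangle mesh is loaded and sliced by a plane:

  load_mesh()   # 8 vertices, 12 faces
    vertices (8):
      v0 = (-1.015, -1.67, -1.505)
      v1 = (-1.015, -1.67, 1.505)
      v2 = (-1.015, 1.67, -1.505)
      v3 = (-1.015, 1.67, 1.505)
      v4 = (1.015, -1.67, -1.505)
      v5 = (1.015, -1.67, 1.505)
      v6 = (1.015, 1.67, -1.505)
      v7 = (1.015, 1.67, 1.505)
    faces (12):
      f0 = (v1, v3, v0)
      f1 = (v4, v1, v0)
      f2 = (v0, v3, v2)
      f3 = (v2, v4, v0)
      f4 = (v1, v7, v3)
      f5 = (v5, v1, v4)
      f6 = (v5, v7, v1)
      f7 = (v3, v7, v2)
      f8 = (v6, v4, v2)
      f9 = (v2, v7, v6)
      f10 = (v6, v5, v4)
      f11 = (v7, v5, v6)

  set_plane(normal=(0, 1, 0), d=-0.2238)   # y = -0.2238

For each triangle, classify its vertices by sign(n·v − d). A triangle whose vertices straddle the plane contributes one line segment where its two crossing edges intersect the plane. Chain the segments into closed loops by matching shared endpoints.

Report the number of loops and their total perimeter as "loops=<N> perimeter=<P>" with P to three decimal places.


Straddling triangles (8 of 12):
  (v1,v3,v0) [-+-] → (-1.015, -0.2238, 1.505)–(-1.015, -0.2238, -0.201688)  len=1.7067
  (v0,v3,v2) [-++] → (-1.015, -0.2238, -0.201688)–(-1.015, -0.2238, -1.505)  len=1.3033
  (v2,v4,v0) [+--] → (0.136022, -0.2238, -1.505)–(-1.015, -0.2238, -1.505)  len=1.1510
  (v1,v7,v3) [-++] → (-0.136022, -0.2238, 1.505)–(-1.015, -0.2238, 1.505)  len=0.8790
  (v5,v7,v1) [-+-] → (1.015, -0.2238, 1.505)–(-0.136022, -0.2238, 1.505)  len=1.1510
  (v6,v4,v2) [+-+] → (1.015, -0.2238, -1.505)–(0.136022, -0.2238, -1.505)  len=0.8790
  (v6,v5,v4) [+--] → (1.015, -0.2238, 0.201688)–(1.015, -0.2238, -1.505)  len=1.7067
  (v7,v5,v6) [+-+] → (1.015, -0.2238, 1.505)–(1.015, -0.2238, 0.201688)  len=1.3033

Chained into 1 loop(s):
  loop 1: 8 segments, perimeter = 10.0800
Total perimeter = 10.080

loops=1 perimeter=10.080


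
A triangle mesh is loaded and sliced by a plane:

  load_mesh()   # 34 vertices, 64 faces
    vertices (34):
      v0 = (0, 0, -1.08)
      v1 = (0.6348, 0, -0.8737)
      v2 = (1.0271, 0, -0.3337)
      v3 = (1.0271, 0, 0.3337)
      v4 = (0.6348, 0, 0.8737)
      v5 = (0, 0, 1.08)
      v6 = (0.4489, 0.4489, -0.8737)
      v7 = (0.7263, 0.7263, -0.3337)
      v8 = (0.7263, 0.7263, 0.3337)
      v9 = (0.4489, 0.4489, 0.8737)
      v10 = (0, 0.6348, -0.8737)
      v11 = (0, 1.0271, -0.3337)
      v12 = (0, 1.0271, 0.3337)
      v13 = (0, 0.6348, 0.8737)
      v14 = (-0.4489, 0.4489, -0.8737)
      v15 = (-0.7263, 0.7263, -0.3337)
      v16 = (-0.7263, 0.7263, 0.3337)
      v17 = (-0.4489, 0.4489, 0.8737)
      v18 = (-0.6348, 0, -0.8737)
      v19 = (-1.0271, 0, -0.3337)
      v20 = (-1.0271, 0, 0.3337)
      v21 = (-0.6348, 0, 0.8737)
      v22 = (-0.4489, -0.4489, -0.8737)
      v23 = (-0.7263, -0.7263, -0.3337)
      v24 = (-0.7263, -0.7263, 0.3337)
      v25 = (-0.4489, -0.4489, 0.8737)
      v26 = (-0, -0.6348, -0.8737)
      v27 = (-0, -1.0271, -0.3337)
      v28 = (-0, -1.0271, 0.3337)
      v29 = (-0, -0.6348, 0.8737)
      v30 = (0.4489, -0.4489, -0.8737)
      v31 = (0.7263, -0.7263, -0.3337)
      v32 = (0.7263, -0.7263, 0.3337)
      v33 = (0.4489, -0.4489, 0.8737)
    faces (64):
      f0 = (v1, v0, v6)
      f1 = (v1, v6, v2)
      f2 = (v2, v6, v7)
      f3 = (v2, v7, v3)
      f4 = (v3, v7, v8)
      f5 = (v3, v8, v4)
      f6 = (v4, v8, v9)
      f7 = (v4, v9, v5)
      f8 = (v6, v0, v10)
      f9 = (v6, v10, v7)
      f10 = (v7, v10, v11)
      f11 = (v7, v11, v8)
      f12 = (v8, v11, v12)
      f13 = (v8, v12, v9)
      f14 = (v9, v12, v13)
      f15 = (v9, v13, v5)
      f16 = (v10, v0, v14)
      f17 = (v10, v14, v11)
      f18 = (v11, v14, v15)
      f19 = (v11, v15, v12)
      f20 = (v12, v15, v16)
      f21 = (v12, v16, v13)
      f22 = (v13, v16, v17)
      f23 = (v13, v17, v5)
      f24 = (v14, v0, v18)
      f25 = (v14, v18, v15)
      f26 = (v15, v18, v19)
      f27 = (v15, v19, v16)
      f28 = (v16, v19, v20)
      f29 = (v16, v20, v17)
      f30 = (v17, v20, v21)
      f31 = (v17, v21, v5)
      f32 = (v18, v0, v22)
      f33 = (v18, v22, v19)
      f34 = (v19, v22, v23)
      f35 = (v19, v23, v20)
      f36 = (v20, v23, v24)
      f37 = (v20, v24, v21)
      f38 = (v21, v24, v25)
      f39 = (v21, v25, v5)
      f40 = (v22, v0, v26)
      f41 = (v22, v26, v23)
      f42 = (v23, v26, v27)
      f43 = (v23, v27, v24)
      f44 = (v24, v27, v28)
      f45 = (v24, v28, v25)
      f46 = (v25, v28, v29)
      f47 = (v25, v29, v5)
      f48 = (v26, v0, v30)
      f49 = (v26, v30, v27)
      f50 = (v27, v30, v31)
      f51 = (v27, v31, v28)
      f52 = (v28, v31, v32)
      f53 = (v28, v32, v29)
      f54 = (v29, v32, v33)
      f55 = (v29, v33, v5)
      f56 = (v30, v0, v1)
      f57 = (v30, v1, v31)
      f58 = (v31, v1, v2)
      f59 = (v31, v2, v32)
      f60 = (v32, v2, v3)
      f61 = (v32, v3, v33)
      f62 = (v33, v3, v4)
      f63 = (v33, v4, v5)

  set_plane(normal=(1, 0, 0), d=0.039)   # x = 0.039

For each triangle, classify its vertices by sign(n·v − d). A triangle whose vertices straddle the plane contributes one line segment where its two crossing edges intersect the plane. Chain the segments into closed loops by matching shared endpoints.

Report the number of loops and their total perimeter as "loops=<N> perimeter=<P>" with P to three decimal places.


loops=1 perimeter=6.600

Straddling triangles (20 of 64):
  (v1,v0,v6) [+-+] → (0.039, 0, -1.06733)–(0.039, 0.039, -1.06208)  len=0.0394
  (v4,v9,v5) [++-] → (0.039, 0.039, 1.06208)–(0.039, 0, 1.06733)  len=0.0394
  (v6,v0,v10) [+--] → (0.039, 0.039, -1.06208)–(0.039, 0.618649, -0.8737)  len=0.6095
  (v6,v10,v7) [+-+] → (0.039, 0.618649, -0.8737)–(0.039, 0.639713, -0.844704)  len=0.0358
  (v7,v10,v11) [+--] → (0.039, 0.639713, -0.844704)–(0.039, 1.01095, -0.3337)  len=0.6316
  (v7,v11,v8) [+-+] → (0.039, 1.01095, -0.3337)–(0.039, 1.01095, -0.297863)  len=0.0358
  (v8,v11,v12) [+--] → (0.039, 1.01095, -0.297863)–(0.039, 1.01095, 0.3337)  len=0.6316
  (v8,v12,v9) [+-+] → (0.039, 1.01095, 0.3337)–(0.039, 0.976867, 0.380615)  len=0.0580
  (v9,v12,v13) [+--] → (0.039, 0.976867, 0.380615)–(0.039, 0.618649, 0.8737)  len=0.6095
  (v9,v13,v5) [+--] → (0.039, 0.618649, 0.8737)–(0.039, 0.039, 1.06208)  len=0.6095
  (v26,v0,v30) [--+] → (0.039, -0.039, -1.06208)–(0.039, -0.618649, -0.8737)  len=0.6095
  (v26,v30,v27) [-+-] → (0.039, -0.618649, -0.8737)–(0.039, -0.976867, -0.380615)  len=0.6095
  (v27,v30,v31) [-++] → (0.039, -0.976867, -0.380615)–(0.039, -1.01095, -0.3337)  len=0.0580
  (v27,v31,v28) [-+-] → (0.039, -1.01095, -0.3337)–(0.039, -1.01095, 0.297863)  len=0.6316
  (v28,v31,v32) [-++] → (0.039, -1.01095, 0.297863)–(0.039, -1.01095, 0.3337)  len=0.0358
  (v28,v32,v29) [-+-] → (0.039, -1.01095, 0.3337)–(0.039, -0.639713, 0.844704)  len=0.6316
  (v29,v32,v33) [-++] → (0.039, -0.639713, 0.844704)–(0.039, -0.618649, 0.8737)  len=0.0358
  (v29,v33,v5) [-+-] → (0.039, -0.618649, 0.8737)–(0.039, -0.039, 1.06208)  len=0.6095
  (v30,v0,v1) [+-+] → (0.039, -0.039, -1.06208)–(0.039, 0, -1.06733)  len=0.0394
  (v33,v4,v5) [++-] → (0.039, 0, 1.06733)–(0.039, -0.039, 1.06208)  len=0.0394

Chained into 1 loop(s):
  loop 1: 20 segments, perimeter = 6.6000
Total perimeter = 6.600


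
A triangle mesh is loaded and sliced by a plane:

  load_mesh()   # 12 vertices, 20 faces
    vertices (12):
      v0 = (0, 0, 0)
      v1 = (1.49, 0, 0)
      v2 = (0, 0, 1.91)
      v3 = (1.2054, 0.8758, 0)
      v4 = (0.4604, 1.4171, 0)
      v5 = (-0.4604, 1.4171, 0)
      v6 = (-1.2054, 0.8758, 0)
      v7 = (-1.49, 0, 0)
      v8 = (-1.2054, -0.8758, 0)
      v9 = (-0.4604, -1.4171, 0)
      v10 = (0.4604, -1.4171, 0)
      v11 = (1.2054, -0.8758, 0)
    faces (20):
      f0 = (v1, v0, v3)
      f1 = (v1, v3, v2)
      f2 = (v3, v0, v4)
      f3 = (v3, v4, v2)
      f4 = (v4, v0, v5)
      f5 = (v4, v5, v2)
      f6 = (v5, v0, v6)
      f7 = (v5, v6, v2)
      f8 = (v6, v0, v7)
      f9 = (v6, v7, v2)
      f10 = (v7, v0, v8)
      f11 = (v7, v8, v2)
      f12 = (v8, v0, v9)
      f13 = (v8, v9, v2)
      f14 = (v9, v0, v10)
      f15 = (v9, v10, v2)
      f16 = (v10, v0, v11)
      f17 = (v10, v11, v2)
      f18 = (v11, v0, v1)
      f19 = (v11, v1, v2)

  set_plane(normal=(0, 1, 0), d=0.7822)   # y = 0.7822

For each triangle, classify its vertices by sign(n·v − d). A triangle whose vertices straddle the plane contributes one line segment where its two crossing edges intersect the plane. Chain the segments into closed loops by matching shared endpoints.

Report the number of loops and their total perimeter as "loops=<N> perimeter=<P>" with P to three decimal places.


Straddling triangles (10 of 20):
  (v1,v0,v3) [--+] → (1.07657, 0.7822, 0)–(1.23582, 0.7822, 0)  len=0.1592
  (v1,v3,v2) [-+-] → (1.23582, 0.7822, 0)–(1.07657, 0.7822, 0.204129)  len=0.2589
  (v3,v0,v4) [+-+] → (1.07657, 0.7822, 0)–(0.254128, 0.7822, 0)  len=0.8224
  (v3,v4,v2) [++-] → (0.254128, 0.7822, 0.855733)–(1.07657, 0.7822, 0.204129)  len=1.0493
  (v4,v0,v5) [+-+] → (0.254128, 0.7822, 0)–(-0.254128, 0.7822, 0)  len=0.5083
  (v4,v5,v2) [++-] → (-0.254128, 0.7822, 0.855733)–(0.254128, 0.7822, 0.855733)  len=0.5083
  (v5,v0,v6) [+-+] → (-0.254128, 0.7822, 0)–(-1.07657, 0.7822, 0)  len=0.8224
  (v5,v6,v2) [++-] → (-1.07657, 0.7822, 0.204129)–(-0.254128, 0.7822, 0.855733)  len=1.0493
  (v6,v0,v7) [+--] → (-1.07657, 0.7822, 0)–(-1.23582, 0.7822, 0)  len=0.1592
  (v6,v7,v2) [+--] → (-1.23582, 0.7822, 0)–(-1.07657, 0.7822, 0.204129)  len=0.2589

Chained into 1 loop(s):
  loop 1: 10 segments, perimeter = 5.5963
Total perimeter = 5.596

loops=1 perimeter=5.596


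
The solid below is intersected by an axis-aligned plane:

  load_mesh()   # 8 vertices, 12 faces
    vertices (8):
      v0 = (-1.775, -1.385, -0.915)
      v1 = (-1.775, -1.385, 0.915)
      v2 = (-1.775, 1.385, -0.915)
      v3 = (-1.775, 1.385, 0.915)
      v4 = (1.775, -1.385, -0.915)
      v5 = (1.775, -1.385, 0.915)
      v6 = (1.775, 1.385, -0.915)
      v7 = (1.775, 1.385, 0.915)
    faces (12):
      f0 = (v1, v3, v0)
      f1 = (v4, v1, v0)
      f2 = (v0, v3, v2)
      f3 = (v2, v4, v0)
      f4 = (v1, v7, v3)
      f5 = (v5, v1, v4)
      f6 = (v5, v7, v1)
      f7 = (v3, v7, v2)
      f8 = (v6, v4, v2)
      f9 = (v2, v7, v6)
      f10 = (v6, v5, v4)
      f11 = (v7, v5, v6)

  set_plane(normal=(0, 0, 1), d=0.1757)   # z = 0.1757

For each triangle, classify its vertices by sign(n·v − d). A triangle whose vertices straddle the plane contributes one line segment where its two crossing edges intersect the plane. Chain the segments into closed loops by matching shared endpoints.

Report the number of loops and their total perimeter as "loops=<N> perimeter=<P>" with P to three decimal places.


Straddling triangles (8 of 12):
  (v1,v3,v0) [++-] → (-1.775, 0.26595, 0.1757)–(-1.775, -1.385, 0.1757)  len=1.6510
  (v4,v1,v0) [-+-] → (-0.340839, -1.385, 0.1757)–(-1.775, -1.385, 0.1757)  len=1.4342
  (v0,v3,v2) [-+-] → (-1.775, 0.26595, 0.1757)–(-1.775, 1.385, 0.1757)  len=1.1190
  (v5,v1,v4) [++-] → (-0.340839, -1.385, 0.1757)–(1.775, -1.385, 0.1757)  len=2.1158
  (v3,v7,v2) [++-] → (0.340839, 1.385, 0.1757)–(-1.775, 1.385, 0.1757)  len=2.1158
  (v2,v7,v6) [-+-] → (0.340839, 1.385, 0.1757)–(1.775, 1.385, 0.1757)  len=1.4342
  (v6,v5,v4) [-+-] → (1.775, -0.26595, 0.1757)–(1.775, -1.385, 0.1757)  len=1.1190
  (v7,v5,v6) [++-] → (1.775, -0.26595, 0.1757)–(1.775, 1.385, 0.1757)  len=1.6510

Chained into 1 loop(s):
  loop 1: 8 segments, perimeter = 12.6400
Total perimeter = 12.640

loops=1 perimeter=12.640
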